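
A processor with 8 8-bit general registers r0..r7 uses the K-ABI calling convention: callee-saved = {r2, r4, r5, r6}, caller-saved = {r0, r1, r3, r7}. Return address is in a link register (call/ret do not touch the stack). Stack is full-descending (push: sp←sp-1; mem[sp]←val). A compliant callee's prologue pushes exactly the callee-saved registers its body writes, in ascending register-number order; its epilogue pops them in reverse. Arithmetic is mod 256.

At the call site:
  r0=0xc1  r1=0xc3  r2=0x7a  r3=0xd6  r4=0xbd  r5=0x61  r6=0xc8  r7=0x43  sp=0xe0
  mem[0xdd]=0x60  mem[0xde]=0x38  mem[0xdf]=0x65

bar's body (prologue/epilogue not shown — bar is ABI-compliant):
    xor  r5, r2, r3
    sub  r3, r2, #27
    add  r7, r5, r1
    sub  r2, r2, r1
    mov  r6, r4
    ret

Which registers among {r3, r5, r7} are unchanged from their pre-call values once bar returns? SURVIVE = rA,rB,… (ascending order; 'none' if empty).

prologue: push r2 → mem[0xdf]=0x7a, sp=0xdf
prologue: push r5 → mem[0xde]=0x61, sp=0xde
prologue: push r6 → mem[0xdd]=0xc8, sp=0xdd
body[0] xor  r5, r2, r3 → r5=0xac
body[1] sub  r3, r2, #27 → r3=0x5f
body[2] add  r7, r5, r1 → r7=0x6f
body[3] sub  r2, r2, r1 → r2=0xb7
body[4] mov  r6, r4 → r6=0xbd
epilogue: pop r6=0xc8, sp=0xde
epilogue: pop r5=0x61, sp=0xdf
epilogue: pop r2=0x7a, sp=0xe0
r3: caller-saved, written=True
r5: callee-saved, written=True
r7: caller-saved, written=True

SURVIVE = r5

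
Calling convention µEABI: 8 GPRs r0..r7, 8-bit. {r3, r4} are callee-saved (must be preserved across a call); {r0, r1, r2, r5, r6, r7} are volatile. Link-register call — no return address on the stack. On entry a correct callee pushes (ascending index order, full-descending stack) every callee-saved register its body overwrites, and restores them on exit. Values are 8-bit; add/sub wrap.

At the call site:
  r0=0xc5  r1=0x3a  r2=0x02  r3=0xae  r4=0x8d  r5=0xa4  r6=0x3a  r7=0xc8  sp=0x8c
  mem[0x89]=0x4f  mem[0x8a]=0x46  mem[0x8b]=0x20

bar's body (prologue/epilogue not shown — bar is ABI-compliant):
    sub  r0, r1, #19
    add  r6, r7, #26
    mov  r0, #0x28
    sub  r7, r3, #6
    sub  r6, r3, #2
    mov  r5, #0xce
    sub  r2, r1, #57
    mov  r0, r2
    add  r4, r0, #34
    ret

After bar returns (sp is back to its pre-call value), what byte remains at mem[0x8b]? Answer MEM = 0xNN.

MEM = 0x8d

prologue: push r4 → mem[0x8b]=0x8d, sp=0x8b
body[0] sub  r0, r1, #19 → r0=0x27
body[1] add  r6, r7, #26 → r6=0xe2
body[2] mov  r0, #0x28 → r0=0x28
body[3] sub  r7, r3, #6 → r7=0xa8
body[4] sub  r6, r3, #2 → r6=0xac
body[5] mov  r5, #0xce → r5=0xce
body[6] sub  r2, r1, #57 → r2=0x01
body[7] mov  r0, r2 → r0=0x01
body[8] add  r4, r0, #34 → r4=0x23
epilogue: pop r4=0x8d, sp=0x8c
prologue pushed ['r4'] at ['0x8b']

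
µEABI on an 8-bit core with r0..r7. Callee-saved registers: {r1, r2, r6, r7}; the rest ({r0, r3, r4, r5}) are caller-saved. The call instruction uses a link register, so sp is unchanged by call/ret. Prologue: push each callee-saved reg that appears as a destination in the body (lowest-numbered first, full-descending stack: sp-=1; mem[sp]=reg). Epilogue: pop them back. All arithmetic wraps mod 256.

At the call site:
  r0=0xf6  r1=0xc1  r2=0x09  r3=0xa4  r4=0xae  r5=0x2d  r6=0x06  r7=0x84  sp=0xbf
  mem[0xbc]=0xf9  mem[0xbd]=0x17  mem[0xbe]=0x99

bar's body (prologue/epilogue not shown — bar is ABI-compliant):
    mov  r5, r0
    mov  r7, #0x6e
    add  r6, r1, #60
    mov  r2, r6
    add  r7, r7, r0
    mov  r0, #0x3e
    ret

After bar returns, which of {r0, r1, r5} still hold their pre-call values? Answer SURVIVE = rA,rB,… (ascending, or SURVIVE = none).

prologue: push r2 → mem[0xbe]=0x09, sp=0xbe
prologue: push r6 → mem[0xbd]=0x06, sp=0xbd
prologue: push r7 → mem[0xbc]=0x84, sp=0xbc
body[0] mov  r5, r0 → r5=0xf6
body[1] mov  r7, #0x6e → r7=0x6e
body[2] add  r6, r1, #60 → r6=0xfd
body[3] mov  r2, r6 → r2=0xfd
body[4] add  r7, r7, r0 → r7=0x64
body[5] mov  r0, #0x3e → r0=0x3e
epilogue: pop r7=0x84, sp=0xbd
epilogue: pop r6=0x06, sp=0xbe
epilogue: pop r2=0x09, sp=0xbf
r0: caller-saved, written=True
r1: callee-saved, written=False
r5: caller-saved, written=True

SURVIVE = r1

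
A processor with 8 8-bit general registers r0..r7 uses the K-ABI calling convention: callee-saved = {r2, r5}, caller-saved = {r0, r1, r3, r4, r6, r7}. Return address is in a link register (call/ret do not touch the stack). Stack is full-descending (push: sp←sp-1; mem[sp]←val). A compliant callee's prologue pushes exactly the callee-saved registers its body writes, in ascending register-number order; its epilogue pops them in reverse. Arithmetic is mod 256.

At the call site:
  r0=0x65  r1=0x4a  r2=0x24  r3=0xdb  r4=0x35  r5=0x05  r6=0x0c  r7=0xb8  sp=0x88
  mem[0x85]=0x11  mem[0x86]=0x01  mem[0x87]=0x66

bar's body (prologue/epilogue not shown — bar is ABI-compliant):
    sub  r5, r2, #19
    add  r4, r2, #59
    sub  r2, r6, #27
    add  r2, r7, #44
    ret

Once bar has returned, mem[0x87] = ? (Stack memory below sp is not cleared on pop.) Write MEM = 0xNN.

prologue: push r2 → mem[0x87]=0x24, sp=0x87
prologue: push r5 → mem[0x86]=0x05, sp=0x86
body[0] sub  r5, r2, #19 → r5=0x11
body[1] add  r4, r2, #59 → r4=0x5f
body[2] sub  r2, r6, #27 → r2=0xf1
body[3] add  r2, r7, #44 → r2=0xe4
epilogue: pop r5=0x05, sp=0x87
epilogue: pop r2=0x24, sp=0x88
prologue pushed ['r2', 'r5'] at ['0x87', '0x86']

MEM = 0x24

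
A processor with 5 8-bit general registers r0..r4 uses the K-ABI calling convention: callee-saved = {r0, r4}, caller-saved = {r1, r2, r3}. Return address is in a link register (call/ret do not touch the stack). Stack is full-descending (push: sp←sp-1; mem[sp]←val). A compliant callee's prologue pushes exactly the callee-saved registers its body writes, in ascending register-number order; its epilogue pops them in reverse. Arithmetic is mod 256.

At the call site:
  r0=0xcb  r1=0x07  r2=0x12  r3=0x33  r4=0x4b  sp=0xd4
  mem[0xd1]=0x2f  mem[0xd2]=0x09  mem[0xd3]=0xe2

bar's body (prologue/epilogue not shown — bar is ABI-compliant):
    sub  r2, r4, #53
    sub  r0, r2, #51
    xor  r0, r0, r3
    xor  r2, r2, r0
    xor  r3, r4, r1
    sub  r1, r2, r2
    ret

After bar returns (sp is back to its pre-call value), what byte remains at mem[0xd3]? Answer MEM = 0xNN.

MEM = 0xcb

prologue: push r0 → mem[0xd3]=0xcb, sp=0xd3
body[0] sub  r2, r4, #53 → r2=0x16
body[1] sub  r0, r2, #51 → r0=0xe3
body[2] xor  r0, r0, r3 → r0=0xd0
body[3] xor  r2, r2, r0 → r2=0xc6
body[4] xor  r3, r4, r1 → r3=0x4c
body[5] sub  r1, r2, r2 → r1=0x00
epilogue: pop r0=0xcb, sp=0xd4
prologue pushed ['r0'] at ['0xd3']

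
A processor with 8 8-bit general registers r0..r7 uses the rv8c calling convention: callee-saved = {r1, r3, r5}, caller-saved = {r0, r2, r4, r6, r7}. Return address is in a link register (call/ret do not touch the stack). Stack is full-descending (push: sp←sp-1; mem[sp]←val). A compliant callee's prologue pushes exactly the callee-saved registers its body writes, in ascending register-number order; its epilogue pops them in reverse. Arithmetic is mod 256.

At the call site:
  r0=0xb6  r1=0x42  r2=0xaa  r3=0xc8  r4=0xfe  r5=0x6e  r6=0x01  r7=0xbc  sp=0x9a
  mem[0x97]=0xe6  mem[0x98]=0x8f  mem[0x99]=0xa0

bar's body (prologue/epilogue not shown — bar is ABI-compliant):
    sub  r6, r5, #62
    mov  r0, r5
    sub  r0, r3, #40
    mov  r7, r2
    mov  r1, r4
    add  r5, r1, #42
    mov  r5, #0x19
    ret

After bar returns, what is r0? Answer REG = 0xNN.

prologue: push r1 -> mem[0x99]=0x42, sp=0x99
prologue: push r5 -> mem[0x98]=0x6e, sp=0x98
body[0] sub  r6, r5, #62 -> r6=0x30
body[1] mov  r0, r5 -> r0=0x6e
body[2] sub  r0, r3, #40 -> r0=0xa0
body[3] mov  r7, r2 -> r7=0xaa
body[4] mov  r1, r4 -> r1=0xfe
body[5] add  r5, r1, #42 -> r5=0x28
body[6] mov  r5, #0x19 -> r5=0x19
epilogue: pop r5=0x6e, sp=0x99
epilogue: pop r1=0x42, sp=0x9a
r0 is caller-saved -> body value

REG = 0xa0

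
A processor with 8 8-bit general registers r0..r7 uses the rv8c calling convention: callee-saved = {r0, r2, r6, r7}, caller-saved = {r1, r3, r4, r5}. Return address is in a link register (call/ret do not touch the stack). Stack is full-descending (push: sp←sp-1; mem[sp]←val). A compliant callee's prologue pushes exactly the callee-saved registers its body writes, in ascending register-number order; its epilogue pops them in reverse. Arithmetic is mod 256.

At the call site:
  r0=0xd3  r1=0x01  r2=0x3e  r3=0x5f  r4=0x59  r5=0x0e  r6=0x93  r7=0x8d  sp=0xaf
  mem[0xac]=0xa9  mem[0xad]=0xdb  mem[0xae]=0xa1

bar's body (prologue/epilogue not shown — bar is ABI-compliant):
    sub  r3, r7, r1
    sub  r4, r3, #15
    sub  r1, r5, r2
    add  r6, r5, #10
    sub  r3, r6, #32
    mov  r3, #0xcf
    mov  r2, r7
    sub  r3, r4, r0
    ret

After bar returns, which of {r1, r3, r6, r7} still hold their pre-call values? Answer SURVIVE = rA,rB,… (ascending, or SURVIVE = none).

SURVIVE = r6,r7

prologue: push r2 -> mem[0xae]=0x3e, sp=0xae
prologue: push r6 -> mem[0xad]=0x93, sp=0xad
body[0] sub  r3, r7, r1 -> r3=0x8c
body[1] sub  r4, r3, #15 -> r4=0x7d
body[2] sub  r1, r5, r2 -> r1=0xd0
body[3] add  r6, r5, #10 -> r6=0x18
body[4] sub  r3, r6, #32 -> r3=0xf8
body[5] mov  r3, #0xcf -> r3=0xcf
body[6] mov  r2, r7 -> r2=0x8d
body[7] sub  r3, r4, r0 -> r3=0xaa
epilogue: pop r6=0x93, sp=0xae
epilogue: pop r2=0x3e, sp=0xaf
r1: caller-saved, written=True
r3: caller-saved, written=True
r6: callee-saved, written=True
r7: callee-saved, written=False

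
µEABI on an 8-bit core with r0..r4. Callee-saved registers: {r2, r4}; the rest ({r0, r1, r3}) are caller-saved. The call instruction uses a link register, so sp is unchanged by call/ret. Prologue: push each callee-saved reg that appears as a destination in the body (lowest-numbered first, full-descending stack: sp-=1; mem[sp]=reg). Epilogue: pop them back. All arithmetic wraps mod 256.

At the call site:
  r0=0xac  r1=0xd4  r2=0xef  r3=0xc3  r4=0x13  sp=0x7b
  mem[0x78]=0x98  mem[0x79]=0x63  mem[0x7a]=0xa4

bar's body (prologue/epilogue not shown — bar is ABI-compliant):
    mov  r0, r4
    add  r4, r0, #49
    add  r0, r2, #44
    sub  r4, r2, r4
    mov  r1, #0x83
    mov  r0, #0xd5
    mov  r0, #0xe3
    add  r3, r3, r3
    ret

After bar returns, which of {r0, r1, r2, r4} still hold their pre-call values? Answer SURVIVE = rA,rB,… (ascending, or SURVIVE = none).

SURVIVE = r2,r4

prologue: push r4 → mem[0x7a]=0x13, sp=0x7a
body[0] mov  r0, r4 → r0=0x13
body[1] add  r4, r0, #49 → r4=0x44
body[2] add  r0, r2, #44 → r0=0x1b
body[3] sub  r4, r2, r4 → r4=0xab
body[4] mov  r1, #0x83 → r1=0x83
body[5] mov  r0, #0xd5 → r0=0xd5
body[6] mov  r0, #0xe3 → r0=0xe3
body[7] add  r3, r3, r3 → r3=0x86
epilogue: pop r4=0x13, sp=0x7b
r0: caller-saved, written=True
r1: caller-saved, written=True
r2: callee-saved, written=False
r4: callee-saved, written=True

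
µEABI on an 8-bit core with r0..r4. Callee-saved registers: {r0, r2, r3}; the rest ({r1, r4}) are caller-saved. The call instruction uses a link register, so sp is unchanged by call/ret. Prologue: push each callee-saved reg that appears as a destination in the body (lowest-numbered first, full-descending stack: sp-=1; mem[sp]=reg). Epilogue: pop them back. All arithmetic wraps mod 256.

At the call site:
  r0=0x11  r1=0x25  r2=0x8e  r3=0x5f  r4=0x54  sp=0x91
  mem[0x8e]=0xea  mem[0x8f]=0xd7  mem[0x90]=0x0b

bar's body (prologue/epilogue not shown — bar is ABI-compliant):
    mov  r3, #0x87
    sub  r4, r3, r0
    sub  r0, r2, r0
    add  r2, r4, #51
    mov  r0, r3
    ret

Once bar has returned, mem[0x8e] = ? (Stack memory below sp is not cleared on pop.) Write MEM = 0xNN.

prologue: push r0 → mem[0x90]=0x11, sp=0x90
prologue: push r2 → mem[0x8f]=0x8e, sp=0x8f
prologue: push r3 → mem[0x8e]=0x5f, sp=0x8e
body[0] mov  r3, #0x87 → r3=0x87
body[1] sub  r4, r3, r0 → r4=0x76
body[2] sub  r0, r2, r0 → r0=0x7d
body[3] add  r2, r4, #51 → r2=0xa9
body[4] mov  r0, r3 → r0=0x87
epilogue: pop r3=0x5f, sp=0x8f
epilogue: pop r2=0x8e, sp=0x90
epilogue: pop r0=0x11, sp=0x91
prologue pushed ['r0', 'r2', 'r3'] at ['0x90', '0x8f', '0x8e']

MEM = 0x5f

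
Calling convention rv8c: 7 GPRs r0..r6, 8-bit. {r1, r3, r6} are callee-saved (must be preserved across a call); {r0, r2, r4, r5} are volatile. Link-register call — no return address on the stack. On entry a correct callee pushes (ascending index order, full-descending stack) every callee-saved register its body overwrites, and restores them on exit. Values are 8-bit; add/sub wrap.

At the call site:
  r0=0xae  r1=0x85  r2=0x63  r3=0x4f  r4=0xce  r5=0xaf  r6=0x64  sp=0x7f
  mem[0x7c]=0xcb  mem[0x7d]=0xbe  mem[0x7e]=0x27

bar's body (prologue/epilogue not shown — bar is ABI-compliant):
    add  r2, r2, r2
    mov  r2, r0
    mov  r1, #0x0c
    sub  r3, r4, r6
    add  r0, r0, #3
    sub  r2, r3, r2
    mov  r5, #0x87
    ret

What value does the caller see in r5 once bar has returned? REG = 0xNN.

prologue: push r1 → mem[0x7e]=0x85, sp=0x7e
prologue: push r3 → mem[0x7d]=0x4f, sp=0x7d
body[0] add  r2, r2, r2 → r2=0xc6
body[1] mov  r2, r0 → r2=0xae
body[2] mov  r1, #0x0c → r1=0x0c
body[3] sub  r3, r4, r6 → r3=0x6a
body[4] add  r0, r0, #3 → r0=0xb1
body[5] sub  r2, r3, r2 → r2=0xbc
body[6] mov  r5, #0x87 → r5=0x87
epilogue: pop r3=0x4f, sp=0x7e
epilogue: pop r1=0x85, sp=0x7f
r5 is caller-saved → body value

REG = 0x87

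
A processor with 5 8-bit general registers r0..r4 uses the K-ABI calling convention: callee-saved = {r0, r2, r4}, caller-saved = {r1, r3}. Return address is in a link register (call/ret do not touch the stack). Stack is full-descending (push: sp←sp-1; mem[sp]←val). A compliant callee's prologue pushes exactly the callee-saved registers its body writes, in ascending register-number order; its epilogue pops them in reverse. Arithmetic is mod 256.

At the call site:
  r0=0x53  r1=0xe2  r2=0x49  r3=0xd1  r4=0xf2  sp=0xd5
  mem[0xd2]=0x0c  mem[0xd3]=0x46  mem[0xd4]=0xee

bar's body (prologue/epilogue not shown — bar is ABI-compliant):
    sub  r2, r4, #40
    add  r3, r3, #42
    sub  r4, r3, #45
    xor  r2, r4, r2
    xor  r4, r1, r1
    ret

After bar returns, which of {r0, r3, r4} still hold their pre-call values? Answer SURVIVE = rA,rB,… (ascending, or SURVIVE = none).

SURVIVE = r0,r4

prologue: push r2 -> mem[0xd4]=0x49, sp=0xd4
prologue: push r4 -> mem[0xd3]=0xf2, sp=0xd3
body[0] sub  r2, r4, #40 -> r2=0xca
body[1] add  r3, r3, #42 -> r3=0xfb
body[2] sub  r4, r3, #45 -> r4=0xce
body[3] xor  r2, r4, r2 -> r2=0x04
body[4] xor  r4, r1, r1 -> r4=0x00
epilogue: pop r4=0xf2, sp=0xd4
epilogue: pop r2=0x49, sp=0xd5
r0: callee-saved, written=False
r3: caller-saved, written=True
r4: callee-saved, written=True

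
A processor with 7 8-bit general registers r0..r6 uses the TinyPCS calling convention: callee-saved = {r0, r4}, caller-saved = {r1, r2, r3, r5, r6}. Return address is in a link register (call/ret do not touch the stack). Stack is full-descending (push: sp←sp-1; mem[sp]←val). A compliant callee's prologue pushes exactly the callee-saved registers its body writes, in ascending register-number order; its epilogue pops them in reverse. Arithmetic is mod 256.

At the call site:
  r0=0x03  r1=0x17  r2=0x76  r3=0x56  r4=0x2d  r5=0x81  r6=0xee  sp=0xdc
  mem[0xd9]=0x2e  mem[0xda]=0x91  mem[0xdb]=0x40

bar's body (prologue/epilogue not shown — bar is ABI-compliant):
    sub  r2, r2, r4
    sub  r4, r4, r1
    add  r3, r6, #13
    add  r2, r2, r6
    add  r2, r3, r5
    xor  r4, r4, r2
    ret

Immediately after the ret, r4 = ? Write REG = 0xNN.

REG = 0x2d

prologue: push r4 → mem[0xdb]=0x2d, sp=0xdb
body[0] sub  r2, r2, r4 → r2=0x49
body[1] sub  r4, r4, r1 → r4=0x16
body[2] add  r3, r6, #13 → r3=0xfb
body[3] add  r2, r2, r6 → r2=0x37
body[4] add  r2, r3, r5 → r2=0x7c
body[5] xor  r4, r4, r2 → r4=0x6a
epilogue: pop r4=0x2d, sp=0xdc
r4 is callee-saved → restored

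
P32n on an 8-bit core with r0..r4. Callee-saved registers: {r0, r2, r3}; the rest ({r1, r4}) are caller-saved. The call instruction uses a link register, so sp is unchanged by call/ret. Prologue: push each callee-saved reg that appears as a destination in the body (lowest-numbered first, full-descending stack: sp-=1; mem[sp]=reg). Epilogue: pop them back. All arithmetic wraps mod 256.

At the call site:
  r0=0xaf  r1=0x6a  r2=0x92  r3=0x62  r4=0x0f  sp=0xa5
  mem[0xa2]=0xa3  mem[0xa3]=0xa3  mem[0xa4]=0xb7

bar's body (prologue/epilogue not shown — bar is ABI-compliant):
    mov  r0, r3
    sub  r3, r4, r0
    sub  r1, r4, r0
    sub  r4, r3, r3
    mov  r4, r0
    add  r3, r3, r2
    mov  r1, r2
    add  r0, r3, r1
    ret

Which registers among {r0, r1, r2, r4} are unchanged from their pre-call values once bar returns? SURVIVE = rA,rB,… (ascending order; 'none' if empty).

SURVIVE = r0,r2

prologue: push r0 → mem[0xa4]=0xaf, sp=0xa4
prologue: push r3 → mem[0xa3]=0x62, sp=0xa3
body[0] mov  r0, r3 → r0=0x62
body[1] sub  r3, r4, r0 → r3=0xad
body[2] sub  r1, r4, r0 → r1=0xad
body[3] sub  r4, r3, r3 → r4=0x00
body[4] mov  r4, r0 → r4=0x62
body[5] add  r3, r3, r2 → r3=0x3f
body[6] mov  r1, r2 → r1=0x92
body[7] add  r0, r3, r1 → r0=0xd1
epilogue: pop r3=0x62, sp=0xa4
epilogue: pop r0=0xaf, sp=0xa5
r0: callee-saved, written=True
r1: caller-saved, written=True
r2: callee-saved, written=False
r4: caller-saved, written=True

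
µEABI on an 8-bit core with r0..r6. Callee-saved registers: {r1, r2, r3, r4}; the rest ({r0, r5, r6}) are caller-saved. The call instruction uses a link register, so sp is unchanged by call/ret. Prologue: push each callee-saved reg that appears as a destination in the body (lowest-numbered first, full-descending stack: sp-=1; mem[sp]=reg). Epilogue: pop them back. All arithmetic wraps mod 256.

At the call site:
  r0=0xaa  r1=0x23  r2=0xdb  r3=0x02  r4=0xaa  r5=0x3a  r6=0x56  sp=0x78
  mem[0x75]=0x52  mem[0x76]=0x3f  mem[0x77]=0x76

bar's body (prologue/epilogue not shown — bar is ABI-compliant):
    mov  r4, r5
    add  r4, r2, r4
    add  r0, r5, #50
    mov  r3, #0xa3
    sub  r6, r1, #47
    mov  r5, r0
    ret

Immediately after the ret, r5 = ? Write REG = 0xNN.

prologue: push r3 -> mem[0x77]=0x02, sp=0x77
prologue: push r4 -> mem[0x76]=0xaa, sp=0x76
body[0] mov  r4, r5 -> r4=0x3a
body[1] add  r4, r2, r4 -> r4=0x15
body[2] add  r0, r5, #50 -> r0=0x6c
body[3] mov  r3, #0xa3 -> r3=0xa3
body[4] sub  r6, r1, #47 -> r6=0xf4
body[5] mov  r5, r0 -> r5=0x6c
epilogue: pop r4=0xaa, sp=0x77
epilogue: pop r3=0x02, sp=0x78
r5 is caller-saved -> body value

REG = 0x6c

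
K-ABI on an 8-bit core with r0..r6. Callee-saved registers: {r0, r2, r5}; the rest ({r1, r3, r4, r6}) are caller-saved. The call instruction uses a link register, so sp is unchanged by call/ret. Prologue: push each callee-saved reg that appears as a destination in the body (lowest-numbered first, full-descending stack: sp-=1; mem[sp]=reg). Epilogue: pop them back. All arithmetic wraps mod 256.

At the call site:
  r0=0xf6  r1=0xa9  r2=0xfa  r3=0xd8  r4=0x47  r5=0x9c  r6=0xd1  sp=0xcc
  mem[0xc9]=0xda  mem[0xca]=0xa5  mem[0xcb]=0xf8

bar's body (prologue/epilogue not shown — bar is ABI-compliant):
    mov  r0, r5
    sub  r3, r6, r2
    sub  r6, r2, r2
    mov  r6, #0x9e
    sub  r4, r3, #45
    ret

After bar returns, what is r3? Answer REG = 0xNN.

REG = 0xd7

prologue: push r0 -> mem[0xcb]=0xf6, sp=0xcb
body[0] mov  r0, r5 -> r0=0x9c
body[1] sub  r3, r6, r2 -> r3=0xd7
body[2] sub  r6, r2, r2 -> r6=0x00
body[3] mov  r6, #0x9e -> r6=0x9e
body[4] sub  r4, r3, #45 -> r4=0xaa
epilogue: pop r0=0xf6, sp=0xcc
r3 is caller-saved -> body value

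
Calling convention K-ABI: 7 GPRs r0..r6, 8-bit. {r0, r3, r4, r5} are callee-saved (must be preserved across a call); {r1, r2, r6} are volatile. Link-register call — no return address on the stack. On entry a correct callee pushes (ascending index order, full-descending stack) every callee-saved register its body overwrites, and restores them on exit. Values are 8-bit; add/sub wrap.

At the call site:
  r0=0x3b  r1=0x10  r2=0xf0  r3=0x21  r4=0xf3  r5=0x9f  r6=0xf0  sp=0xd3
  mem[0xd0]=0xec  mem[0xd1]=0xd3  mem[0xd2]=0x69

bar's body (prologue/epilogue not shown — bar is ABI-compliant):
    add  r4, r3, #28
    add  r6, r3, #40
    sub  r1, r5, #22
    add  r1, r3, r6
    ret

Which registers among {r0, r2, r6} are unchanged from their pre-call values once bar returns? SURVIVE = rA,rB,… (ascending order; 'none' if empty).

prologue: push r4 → mem[0xd2]=0xf3, sp=0xd2
body[0] add  r4, r3, #28 → r4=0x3d
body[1] add  r6, r3, #40 → r6=0x49
body[2] sub  r1, r5, #22 → r1=0x89
body[3] add  r1, r3, r6 → r1=0x6a
epilogue: pop r4=0xf3, sp=0xd3
r0: callee-saved, written=False
r2: caller-saved, written=False
r6: caller-saved, written=True

SURVIVE = r0,r2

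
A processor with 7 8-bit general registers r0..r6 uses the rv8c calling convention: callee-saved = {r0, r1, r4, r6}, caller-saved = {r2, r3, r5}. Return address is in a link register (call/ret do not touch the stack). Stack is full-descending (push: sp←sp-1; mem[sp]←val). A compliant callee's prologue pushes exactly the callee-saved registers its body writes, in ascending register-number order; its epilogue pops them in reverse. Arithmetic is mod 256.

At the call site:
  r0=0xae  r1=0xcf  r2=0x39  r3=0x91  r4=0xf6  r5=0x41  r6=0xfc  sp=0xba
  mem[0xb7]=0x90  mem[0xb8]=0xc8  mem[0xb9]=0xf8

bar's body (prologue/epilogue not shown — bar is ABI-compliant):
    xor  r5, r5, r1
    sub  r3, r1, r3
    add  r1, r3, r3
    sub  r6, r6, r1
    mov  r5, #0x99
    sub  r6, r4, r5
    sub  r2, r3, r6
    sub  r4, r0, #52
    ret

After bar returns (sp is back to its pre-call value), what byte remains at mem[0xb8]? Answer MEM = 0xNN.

MEM = 0xf6

prologue: push r1 → mem[0xb9]=0xcf, sp=0xb9
prologue: push r4 → mem[0xb8]=0xf6, sp=0xb8
prologue: push r6 → mem[0xb7]=0xfc, sp=0xb7
body[0] xor  r5, r5, r1 → r5=0x8e
body[1] sub  r3, r1, r3 → r3=0x3e
body[2] add  r1, r3, r3 → r1=0x7c
body[3] sub  r6, r6, r1 → r6=0x80
body[4] mov  r5, #0x99 → r5=0x99
body[5] sub  r6, r4, r5 → r6=0x5d
body[6] sub  r2, r3, r6 → r2=0xe1
body[7] sub  r4, r0, #52 → r4=0x7a
epilogue: pop r6=0xfc, sp=0xb8
epilogue: pop r4=0xf6, sp=0xb9
epilogue: pop r1=0xcf, sp=0xba
prologue pushed ['r1', 'r4', 'r6'] at ['0xb9', '0xb8', '0xb7']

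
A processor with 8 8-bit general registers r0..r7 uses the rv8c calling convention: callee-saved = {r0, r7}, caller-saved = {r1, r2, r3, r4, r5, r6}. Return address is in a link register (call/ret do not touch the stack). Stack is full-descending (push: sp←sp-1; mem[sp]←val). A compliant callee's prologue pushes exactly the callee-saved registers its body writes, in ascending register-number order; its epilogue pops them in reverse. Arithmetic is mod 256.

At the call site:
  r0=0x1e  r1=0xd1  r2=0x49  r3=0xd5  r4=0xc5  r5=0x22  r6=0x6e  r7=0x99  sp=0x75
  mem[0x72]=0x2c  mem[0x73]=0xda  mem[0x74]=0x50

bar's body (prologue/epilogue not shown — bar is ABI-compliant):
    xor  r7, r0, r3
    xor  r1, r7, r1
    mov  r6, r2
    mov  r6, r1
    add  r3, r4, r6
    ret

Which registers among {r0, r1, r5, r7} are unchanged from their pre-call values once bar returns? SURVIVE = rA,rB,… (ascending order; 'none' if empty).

prologue: push r7 → mem[0x74]=0x99, sp=0x74
body[0] xor  r7, r0, r3 → r7=0xcb
body[1] xor  r1, r7, r1 → r1=0x1a
body[2] mov  r6, r2 → r6=0x49
body[3] mov  r6, r1 → r6=0x1a
body[4] add  r3, r4, r6 → r3=0xdf
epilogue: pop r7=0x99, sp=0x75
r0: callee-saved, written=False
r1: caller-saved, written=True
r5: caller-saved, written=False
r7: callee-saved, written=True

SURVIVE = r0,r5,r7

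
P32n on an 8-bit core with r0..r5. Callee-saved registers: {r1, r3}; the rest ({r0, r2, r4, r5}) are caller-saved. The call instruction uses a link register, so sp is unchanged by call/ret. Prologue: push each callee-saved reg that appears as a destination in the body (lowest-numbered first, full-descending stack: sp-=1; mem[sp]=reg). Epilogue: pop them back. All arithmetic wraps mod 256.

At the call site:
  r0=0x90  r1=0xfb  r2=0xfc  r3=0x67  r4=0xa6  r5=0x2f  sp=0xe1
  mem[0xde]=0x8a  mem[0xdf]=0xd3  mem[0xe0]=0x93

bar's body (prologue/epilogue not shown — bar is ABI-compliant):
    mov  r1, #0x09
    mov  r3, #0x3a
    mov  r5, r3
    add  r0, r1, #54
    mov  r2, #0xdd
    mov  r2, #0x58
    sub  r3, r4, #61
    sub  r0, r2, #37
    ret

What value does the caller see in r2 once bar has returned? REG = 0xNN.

prologue: push r1 → mem[0xe0]=0xfb, sp=0xe0
prologue: push r3 → mem[0xdf]=0x67, sp=0xdf
body[0] mov  r1, #0x09 → r1=0x09
body[1] mov  r3, #0x3a → r3=0x3a
body[2] mov  r5, r3 → r5=0x3a
body[3] add  r0, r1, #54 → r0=0x3f
body[4] mov  r2, #0xdd → r2=0xdd
body[5] mov  r2, #0x58 → r2=0x58
body[6] sub  r3, r4, #61 → r3=0x69
body[7] sub  r0, r2, #37 → r0=0x33
epilogue: pop r3=0x67, sp=0xe0
epilogue: pop r1=0xfb, sp=0xe1
r2 is caller-saved → body value

REG = 0x58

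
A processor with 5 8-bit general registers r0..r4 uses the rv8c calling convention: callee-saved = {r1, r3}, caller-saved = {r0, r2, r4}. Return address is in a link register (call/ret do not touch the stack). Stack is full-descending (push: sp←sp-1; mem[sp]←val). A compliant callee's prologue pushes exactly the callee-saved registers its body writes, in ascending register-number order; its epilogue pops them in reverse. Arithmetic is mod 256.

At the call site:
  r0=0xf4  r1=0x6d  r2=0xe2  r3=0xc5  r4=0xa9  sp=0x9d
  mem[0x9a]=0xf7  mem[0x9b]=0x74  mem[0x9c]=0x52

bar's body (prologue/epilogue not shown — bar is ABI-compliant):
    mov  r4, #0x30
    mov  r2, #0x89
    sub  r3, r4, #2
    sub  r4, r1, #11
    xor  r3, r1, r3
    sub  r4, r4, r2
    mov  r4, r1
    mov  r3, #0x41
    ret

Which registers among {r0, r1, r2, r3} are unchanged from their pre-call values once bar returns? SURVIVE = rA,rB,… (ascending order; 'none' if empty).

prologue: push r3 → mem[0x9c]=0xc5, sp=0x9c
body[0] mov  r4, #0x30 → r4=0x30
body[1] mov  r2, #0x89 → r2=0x89
body[2] sub  r3, r4, #2 → r3=0x2e
body[3] sub  r4, r1, #11 → r4=0x62
body[4] xor  r3, r1, r3 → r3=0x43
body[5] sub  r4, r4, r2 → r4=0xd9
body[6] mov  r4, r1 → r4=0x6d
body[7] mov  r3, #0x41 → r3=0x41
epilogue: pop r3=0xc5, sp=0x9d
r0: caller-saved, written=False
r1: callee-saved, written=False
r2: caller-saved, written=True
r3: callee-saved, written=True

SURVIVE = r0,r1,r3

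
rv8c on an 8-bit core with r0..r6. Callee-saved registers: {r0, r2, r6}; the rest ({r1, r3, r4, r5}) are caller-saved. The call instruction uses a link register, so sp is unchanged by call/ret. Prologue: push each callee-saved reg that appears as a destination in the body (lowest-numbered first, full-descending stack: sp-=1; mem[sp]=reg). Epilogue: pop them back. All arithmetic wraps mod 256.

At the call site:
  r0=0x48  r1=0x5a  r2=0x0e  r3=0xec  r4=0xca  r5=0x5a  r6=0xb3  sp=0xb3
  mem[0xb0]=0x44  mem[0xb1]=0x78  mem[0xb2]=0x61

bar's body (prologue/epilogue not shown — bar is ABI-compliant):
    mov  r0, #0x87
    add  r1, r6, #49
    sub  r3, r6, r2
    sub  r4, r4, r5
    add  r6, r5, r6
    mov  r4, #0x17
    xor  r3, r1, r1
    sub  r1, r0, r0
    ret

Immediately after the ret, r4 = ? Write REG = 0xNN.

REG = 0x17

prologue: push r0 -> mem[0xb2]=0x48, sp=0xb2
prologue: push r6 -> mem[0xb1]=0xb3, sp=0xb1
body[0] mov  r0, #0x87 -> r0=0x87
body[1] add  r1, r6, #49 -> r1=0xe4
body[2] sub  r3, r6, r2 -> r3=0xa5
body[3] sub  r4, r4, r5 -> r4=0x70
body[4] add  r6, r5, r6 -> r6=0x0d
body[5] mov  r4, #0x17 -> r4=0x17
body[6] xor  r3, r1, r1 -> r3=0x00
body[7] sub  r1, r0, r0 -> r1=0x00
epilogue: pop r6=0xb3, sp=0xb2
epilogue: pop r0=0x48, sp=0xb3
r4 is caller-saved -> body value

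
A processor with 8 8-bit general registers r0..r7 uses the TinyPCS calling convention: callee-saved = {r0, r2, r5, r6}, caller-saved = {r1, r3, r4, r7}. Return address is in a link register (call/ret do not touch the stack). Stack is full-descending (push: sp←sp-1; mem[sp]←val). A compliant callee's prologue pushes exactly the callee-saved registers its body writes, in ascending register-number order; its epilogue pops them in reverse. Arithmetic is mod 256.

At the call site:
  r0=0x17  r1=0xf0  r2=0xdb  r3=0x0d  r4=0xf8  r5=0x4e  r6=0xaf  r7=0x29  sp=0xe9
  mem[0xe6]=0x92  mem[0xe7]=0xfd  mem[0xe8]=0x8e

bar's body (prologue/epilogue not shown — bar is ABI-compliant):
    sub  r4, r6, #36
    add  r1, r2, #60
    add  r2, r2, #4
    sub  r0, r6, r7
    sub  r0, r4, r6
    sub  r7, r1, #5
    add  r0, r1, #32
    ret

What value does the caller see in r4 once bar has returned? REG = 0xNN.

REG = 0x8b

prologue: push r0 → mem[0xe8]=0x17, sp=0xe8
prologue: push r2 → mem[0xe7]=0xdb, sp=0xe7
body[0] sub  r4, r6, #36 → r4=0x8b
body[1] add  r1, r2, #60 → r1=0x17
body[2] add  r2, r2, #4 → r2=0xdf
body[3] sub  r0, r6, r7 → r0=0x86
body[4] sub  r0, r4, r6 → r0=0xdc
body[5] sub  r7, r1, #5 → r7=0x12
body[6] add  r0, r1, #32 → r0=0x37
epilogue: pop r2=0xdb, sp=0xe8
epilogue: pop r0=0x17, sp=0xe9
r4 is caller-saved → body value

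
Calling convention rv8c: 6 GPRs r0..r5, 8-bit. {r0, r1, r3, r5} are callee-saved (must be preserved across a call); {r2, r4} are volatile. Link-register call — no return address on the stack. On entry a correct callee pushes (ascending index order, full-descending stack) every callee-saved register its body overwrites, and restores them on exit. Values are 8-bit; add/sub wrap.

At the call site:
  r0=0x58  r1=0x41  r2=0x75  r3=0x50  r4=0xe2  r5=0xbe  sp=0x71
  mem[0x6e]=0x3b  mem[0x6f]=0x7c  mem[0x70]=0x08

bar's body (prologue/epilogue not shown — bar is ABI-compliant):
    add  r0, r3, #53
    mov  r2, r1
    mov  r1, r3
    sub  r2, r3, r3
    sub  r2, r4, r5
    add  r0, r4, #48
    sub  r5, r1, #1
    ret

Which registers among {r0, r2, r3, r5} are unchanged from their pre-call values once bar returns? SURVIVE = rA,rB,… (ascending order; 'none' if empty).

prologue: push r0 -> mem[0x70]=0x58, sp=0x70
prologue: push r1 -> mem[0x6f]=0x41, sp=0x6f
prologue: push r5 -> mem[0x6e]=0xbe, sp=0x6e
body[0] add  r0, r3, #53 -> r0=0x85
body[1] mov  r2, r1 -> r2=0x41
body[2] mov  r1, r3 -> r1=0x50
body[3] sub  r2, r3, r3 -> r2=0x00
body[4] sub  r2, r4, r5 -> r2=0x24
body[5] add  r0, r4, #48 -> r0=0x12
body[6] sub  r5, r1, #1 -> r5=0x4f
epilogue: pop r5=0xbe, sp=0x6f
epilogue: pop r1=0x41, sp=0x70
epilogue: pop r0=0x58, sp=0x71
r0: callee-saved, written=True
r2: caller-saved, written=True
r3: callee-saved, written=False
r5: callee-saved, written=True

SURVIVE = r0,r3,r5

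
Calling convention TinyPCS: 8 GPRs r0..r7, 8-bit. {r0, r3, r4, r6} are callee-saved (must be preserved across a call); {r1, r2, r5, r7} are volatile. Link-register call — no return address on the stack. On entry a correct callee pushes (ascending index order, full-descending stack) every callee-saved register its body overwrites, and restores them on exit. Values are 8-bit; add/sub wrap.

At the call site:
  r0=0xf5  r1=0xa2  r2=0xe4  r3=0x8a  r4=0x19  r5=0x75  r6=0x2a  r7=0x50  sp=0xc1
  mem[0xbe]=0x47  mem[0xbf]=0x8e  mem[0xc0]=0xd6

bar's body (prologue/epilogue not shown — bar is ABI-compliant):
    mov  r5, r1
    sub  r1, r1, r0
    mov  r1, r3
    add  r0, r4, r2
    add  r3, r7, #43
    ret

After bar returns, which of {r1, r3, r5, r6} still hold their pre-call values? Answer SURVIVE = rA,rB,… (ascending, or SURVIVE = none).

SURVIVE = r3,r6

prologue: push r0 -> mem[0xc0]=0xf5, sp=0xc0
prologue: push r3 -> mem[0xbf]=0x8a, sp=0xbf
body[0] mov  r5, r1 -> r5=0xa2
body[1] sub  r1, r1, r0 -> r1=0xad
body[2] mov  r1, r3 -> r1=0x8a
body[3] add  r0, r4, r2 -> r0=0xfd
body[4] add  r3, r7, #43 -> r3=0x7b
epilogue: pop r3=0x8a, sp=0xc0
epilogue: pop r0=0xf5, sp=0xc1
r1: caller-saved, written=True
r3: callee-saved, written=True
r5: caller-saved, written=True
r6: callee-saved, written=False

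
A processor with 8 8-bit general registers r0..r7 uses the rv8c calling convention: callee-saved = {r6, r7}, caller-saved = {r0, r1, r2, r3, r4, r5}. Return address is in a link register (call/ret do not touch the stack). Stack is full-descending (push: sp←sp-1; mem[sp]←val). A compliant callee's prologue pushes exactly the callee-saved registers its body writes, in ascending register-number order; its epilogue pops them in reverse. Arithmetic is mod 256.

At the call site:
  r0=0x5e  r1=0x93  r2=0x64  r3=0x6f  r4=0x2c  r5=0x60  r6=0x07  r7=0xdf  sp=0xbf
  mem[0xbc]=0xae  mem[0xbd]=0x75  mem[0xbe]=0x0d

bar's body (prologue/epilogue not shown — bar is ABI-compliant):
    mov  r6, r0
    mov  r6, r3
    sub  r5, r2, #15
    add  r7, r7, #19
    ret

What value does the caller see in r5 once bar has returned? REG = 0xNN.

prologue: push r6 → mem[0xbe]=0x07, sp=0xbe
prologue: push r7 → mem[0xbd]=0xdf, sp=0xbd
body[0] mov  r6, r0 → r6=0x5e
body[1] mov  r6, r3 → r6=0x6f
body[2] sub  r5, r2, #15 → r5=0x55
body[3] add  r7, r7, #19 → r7=0xf2
epilogue: pop r7=0xdf, sp=0xbe
epilogue: pop r6=0x07, sp=0xbf
r5 is caller-saved → body value

REG = 0x55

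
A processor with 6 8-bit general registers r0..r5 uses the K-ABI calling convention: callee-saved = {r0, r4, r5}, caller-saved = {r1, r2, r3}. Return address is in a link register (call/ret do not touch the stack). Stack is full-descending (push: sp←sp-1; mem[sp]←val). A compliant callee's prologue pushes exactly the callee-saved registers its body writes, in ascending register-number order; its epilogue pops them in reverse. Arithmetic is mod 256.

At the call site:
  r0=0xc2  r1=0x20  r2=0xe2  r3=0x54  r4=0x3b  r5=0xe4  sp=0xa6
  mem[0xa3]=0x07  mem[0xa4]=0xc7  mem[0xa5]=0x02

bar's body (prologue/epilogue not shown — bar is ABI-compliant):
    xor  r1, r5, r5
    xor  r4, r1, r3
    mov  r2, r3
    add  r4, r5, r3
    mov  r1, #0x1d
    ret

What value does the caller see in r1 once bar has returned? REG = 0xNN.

REG = 0x1d

prologue: push r4 -> mem[0xa5]=0x3b, sp=0xa5
body[0] xor  r1, r5, r5 -> r1=0x00
body[1] xor  r4, r1, r3 -> r4=0x54
body[2] mov  r2, r3 -> r2=0x54
body[3] add  r4, r5, r3 -> r4=0x38
body[4] mov  r1, #0x1d -> r1=0x1d
epilogue: pop r4=0x3b, sp=0xa6
r1 is caller-saved -> body value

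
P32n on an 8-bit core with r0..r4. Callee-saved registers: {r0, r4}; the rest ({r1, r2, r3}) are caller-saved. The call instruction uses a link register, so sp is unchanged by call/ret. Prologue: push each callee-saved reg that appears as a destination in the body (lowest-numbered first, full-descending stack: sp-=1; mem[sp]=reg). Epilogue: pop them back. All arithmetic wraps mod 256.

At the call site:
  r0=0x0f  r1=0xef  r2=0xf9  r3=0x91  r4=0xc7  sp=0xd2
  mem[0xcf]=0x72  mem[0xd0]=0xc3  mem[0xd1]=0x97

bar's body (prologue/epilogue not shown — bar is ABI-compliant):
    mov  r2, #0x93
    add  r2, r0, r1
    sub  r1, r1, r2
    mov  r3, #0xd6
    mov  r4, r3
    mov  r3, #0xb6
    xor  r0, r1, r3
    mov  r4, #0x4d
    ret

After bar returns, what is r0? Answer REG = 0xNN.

prologue: push r0 → mem[0xd1]=0x0f, sp=0xd1
prologue: push r4 → mem[0xd0]=0xc7, sp=0xd0
body[0] mov  r2, #0x93 → r2=0x93
body[1] add  r2, r0, r1 → r2=0xfe
body[2] sub  r1, r1, r2 → r1=0xf1
body[3] mov  r3, #0xd6 → r3=0xd6
body[4] mov  r4, r3 → r4=0xd6
body[5] mov  r3, #0xb6 → r3=0xb6
body[6] xor  r0, r1, r3 → r0=0x47
body[7] mov  r4, #0x4d → r4=0x4d
epilogue: pop r4=0xc7, sp=0xd1
epilogue: pop r0=0x0f, sp=0xd2
r0 is callee-saved → restored

REG = 0x0f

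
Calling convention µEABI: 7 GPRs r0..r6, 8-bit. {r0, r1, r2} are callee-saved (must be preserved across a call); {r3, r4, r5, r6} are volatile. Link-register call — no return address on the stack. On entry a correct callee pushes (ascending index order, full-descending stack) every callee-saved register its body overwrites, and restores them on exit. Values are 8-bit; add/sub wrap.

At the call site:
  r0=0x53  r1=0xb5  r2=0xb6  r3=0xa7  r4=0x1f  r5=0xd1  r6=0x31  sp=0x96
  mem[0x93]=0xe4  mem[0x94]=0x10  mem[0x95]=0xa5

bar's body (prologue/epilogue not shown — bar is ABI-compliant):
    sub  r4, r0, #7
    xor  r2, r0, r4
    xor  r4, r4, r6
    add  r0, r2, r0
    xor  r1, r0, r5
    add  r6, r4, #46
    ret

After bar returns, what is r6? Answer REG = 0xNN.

prologue: push r0 → mem[0x95]=0x53, sp=0x95
prologue: push r1 → mem[0x94]=0xb5, sp=0x94
prologue: push r2 → mem[0x93]=0xb6, sp=0x93
body[0] sub  r4, r0, #7 → r4=0x4c
body[1] xor  r2, r0, r4 → r2=0x1f
body[2] xor  r4, r4, r6 → r4=0x7d
body[3] add  r0, r2, r0 → r0=0x72
body[4] xor  r1, r0, r5 → r1=0xa3
body[5] add  r6, r4, #46 → r6=0xab
epilogue: pop r2=0xb6, sp=0x94
epilogue: pop r1=0xb5, sp=0x95
epilogue: pop r0=0x53, sp=0x96
r6 is caller-saved → body value

REG = 0xab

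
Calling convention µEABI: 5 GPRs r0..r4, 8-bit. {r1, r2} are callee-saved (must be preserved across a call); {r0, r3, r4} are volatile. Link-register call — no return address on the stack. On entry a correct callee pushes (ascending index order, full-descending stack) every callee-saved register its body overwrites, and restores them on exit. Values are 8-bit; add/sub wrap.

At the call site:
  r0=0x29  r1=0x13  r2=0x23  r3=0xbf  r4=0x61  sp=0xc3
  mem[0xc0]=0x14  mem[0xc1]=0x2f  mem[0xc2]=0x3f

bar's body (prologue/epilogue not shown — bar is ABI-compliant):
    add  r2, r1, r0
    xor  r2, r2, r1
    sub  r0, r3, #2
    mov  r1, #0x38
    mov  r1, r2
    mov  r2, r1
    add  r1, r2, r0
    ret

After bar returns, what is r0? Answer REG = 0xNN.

prologue: push r1 -> mem[0xc2]=0x13, sp=0xc2
prologue: push r2 -> mem[0xc1]=0x23, sp=0xc1
body[0] add  r2, r1, r0 -> r2=0x3c
body[1] xor  r2, r2, r1 -> r2=0x2f
body[2] sub  r0, r3, #2 -> r0=0xbd
body[3] mov  r1, #0x38 -> r1=0x38
body[4] mov  r1, r2 -> r1=0x2f
body[5] mov  r2, r1 -> r2=0x2f
body[6] add  r1, r2, r0 -> r1=0xec
epilogue: pop r2=0x23, sp=0xc2
epilogue: pop r1=0x13, sp=0xc3
r0 is caller-saved -> body value

REG = 0xbd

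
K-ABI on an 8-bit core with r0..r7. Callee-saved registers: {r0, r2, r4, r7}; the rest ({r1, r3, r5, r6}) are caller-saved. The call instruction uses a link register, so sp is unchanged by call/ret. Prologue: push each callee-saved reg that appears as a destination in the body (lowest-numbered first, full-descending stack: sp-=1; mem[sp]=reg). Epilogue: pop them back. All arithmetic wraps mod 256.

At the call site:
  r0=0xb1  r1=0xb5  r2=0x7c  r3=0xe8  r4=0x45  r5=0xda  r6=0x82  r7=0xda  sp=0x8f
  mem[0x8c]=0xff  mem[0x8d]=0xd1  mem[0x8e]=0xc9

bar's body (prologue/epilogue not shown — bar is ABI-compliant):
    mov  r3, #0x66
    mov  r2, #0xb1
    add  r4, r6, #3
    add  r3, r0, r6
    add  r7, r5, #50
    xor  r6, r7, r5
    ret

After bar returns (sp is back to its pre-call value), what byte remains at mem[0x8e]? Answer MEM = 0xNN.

prologue: push r2 -> mem[0x8e]=0x7c, sp=0x8e
prologue: push r4 -> mem[0x8d]=0x45, sp=0x8d
prologue: push r7 -> mem[0x8c]=0xda, sp=0x8c
body[0] mov  r3, #0x66 -> r3=0x66
body[1] mov  r2, #0xb1 -> r2=0xb1
body[2] add  r4, r6, #3 -> r4=0x85
body[3] add  r3, r0, r6 -> r3=0x33
body[4] add  r7, r5, #50 -> r7=0x0c
body[5] xor  r6, r7, r5 -> r6=0xd6
epilogue: pop r7=0xda, sp=0x8d
epilogue: pop r4=0x45, sp=0x8e
epilogue: pop r2=0x7c, sp=0x8f
prologue pushed ['r2', 'r4', 'r7'] at ['0x8e', '0x8d', '0x8c']

MEM = 0x7c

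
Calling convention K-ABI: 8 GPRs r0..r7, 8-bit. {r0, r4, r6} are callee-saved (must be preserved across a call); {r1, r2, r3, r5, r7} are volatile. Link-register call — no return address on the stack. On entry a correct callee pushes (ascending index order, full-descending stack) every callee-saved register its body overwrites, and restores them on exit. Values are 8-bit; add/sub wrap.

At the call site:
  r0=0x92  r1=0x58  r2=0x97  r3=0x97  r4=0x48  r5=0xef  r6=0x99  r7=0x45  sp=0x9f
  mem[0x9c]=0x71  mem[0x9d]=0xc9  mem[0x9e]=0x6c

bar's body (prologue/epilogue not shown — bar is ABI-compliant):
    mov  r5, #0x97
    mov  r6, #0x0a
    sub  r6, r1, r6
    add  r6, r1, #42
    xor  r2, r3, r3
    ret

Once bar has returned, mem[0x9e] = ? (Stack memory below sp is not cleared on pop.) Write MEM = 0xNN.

prologue: push r6 -> mem[0x9e]=0x99, sp=0x9e
body[0] mov  r5, #0x97 -> r5=0x97
body[1] mov  r6, #0x0a -> r6=0x0a
body[2] sub  r6, r1, r6 -> r6=0x4e
body[3] add  r6, r1, #42 -> r6=0x82
body[4] xor  r2, r3, r3 -> r2=0x00
epilogue: pop r6=0x99, sp=0x9f
prologue pushed ['r6'] at ['0x9e']

MEM = 0x99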